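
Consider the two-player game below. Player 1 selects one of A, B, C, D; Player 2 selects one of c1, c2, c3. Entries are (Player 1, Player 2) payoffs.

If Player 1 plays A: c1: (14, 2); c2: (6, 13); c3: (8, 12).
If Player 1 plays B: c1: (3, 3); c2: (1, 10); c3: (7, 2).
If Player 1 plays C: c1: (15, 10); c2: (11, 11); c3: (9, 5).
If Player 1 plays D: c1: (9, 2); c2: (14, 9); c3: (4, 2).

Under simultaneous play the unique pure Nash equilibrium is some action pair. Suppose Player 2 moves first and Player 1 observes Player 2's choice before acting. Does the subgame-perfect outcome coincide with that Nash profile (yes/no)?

no

Work backward from Player 1's decision.
- c1: BR = C, leader payoff 10.
- c2: BR = D, leader payoff 9.
- c3: BR = C, leader payoff 5.
Maximizing over 10, 9, 5, Player 2 chooses c1. Subgame-perfect outcome: (C, c1) with payoffs (15, 10).
Under simultaneous play:
Player 1's best replies: c1→C; c2→D; c3→C.
Player 2's best replies: A→c2; B→c2; C→c2; D→c2.
Only (D, c2) has each player best-responding; Nash payoffs (14, 9).
Sequential outcome (C, c1) differs from the Nash profile (D, c2).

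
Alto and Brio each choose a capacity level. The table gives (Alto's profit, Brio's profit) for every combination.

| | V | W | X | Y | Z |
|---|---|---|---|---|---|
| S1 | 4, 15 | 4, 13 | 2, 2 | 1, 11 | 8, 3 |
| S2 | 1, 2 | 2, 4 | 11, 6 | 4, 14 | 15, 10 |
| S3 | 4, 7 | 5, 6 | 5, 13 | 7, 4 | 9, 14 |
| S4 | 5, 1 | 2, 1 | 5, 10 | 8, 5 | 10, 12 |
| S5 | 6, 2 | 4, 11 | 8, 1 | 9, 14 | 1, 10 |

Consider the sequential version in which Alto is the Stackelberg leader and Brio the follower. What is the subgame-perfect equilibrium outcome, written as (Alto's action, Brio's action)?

(S4, Z)

Solve by backward induction (Alto leads).
- S1: BR = V, leader payoff 4.
- S2: BR = Y, leader payoff 4.
- S3: BR = Z, leader payoff 9.
- S4: BR = Z, leader payoff 10.
- S5: BR = Y, leader payoff 9.
Maximizing over 4, 4, 9, 10, 9, Alto chooses S4. Subgame-perfect outcome: (S4, Z) with payoffs (10, 12).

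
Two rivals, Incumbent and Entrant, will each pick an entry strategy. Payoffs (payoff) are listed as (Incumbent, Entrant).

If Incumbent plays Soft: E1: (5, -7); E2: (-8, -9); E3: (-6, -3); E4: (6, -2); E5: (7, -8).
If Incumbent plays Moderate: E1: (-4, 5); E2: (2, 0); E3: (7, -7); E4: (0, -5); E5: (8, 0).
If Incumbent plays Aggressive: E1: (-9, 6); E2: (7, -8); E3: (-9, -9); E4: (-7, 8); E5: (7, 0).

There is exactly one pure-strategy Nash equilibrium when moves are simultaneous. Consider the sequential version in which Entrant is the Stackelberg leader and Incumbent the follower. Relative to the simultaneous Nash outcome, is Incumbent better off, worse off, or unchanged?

Work backward from Incumbent's decision.
- E1: Incumbent compares 5, -4, -9 and picks Soft; Entrant would get -7.
- E2: Incumbent compares -8, 2, 7 and picks Aggressive; Entrant would get -8.
- E3: Incumbent compares -6, 7, -9 and picks Moderate; Entrant would get -7.
- E4: Incumbent compares 6, 0, -7 and picks Soft; Entrant would get -2.
- E5: Incumbent compares 7, 8, 7 and picks Moderate; Entrant would get 0.
Maximizing over -7, -8, -7, -2, 0, Entrant chooses E5. Subgame-perfect outcome: (Moderate, E5) with payoffs (8, 0).
Now find the simultaneous Nash equilibrium.
Incumbent's best replies: E1→Soft; E2→Aggressive; E3→Moderate; E4→Soft; E5→Moderate.
Entrant's best replies: Soft→E4; Moderate→E1; Aggressive→E4.
The unique mutual best reply is (Soft, E4), giving (6, -2).
Incumbent earns 8 sequentially versus 6 at the Nash outcome: better off.

better off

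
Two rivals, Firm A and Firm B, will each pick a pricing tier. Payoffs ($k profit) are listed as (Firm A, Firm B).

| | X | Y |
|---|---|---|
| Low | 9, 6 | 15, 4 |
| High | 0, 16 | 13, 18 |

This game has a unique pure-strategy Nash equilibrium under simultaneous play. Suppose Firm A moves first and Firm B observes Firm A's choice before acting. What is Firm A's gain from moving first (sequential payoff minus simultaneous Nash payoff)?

4

Work backward from Firm B's decision.
- Low → Firm B plays X (best of 6, 4); Firm A gets 9.
- High → Firm B plays Y (best of 16, 18); Firm A gets 13.
Firm A's induced payoffs are 9, 13, so Firm A commits to High. Subgame-perfect outcome: (High, Y) with payoffs (13, 18).
For the simultaneous game, intersect best replies.
Firm A's best replies: X→Low; Y→Low.
Firm B's best replies: Low→X; High→Y.
Only (Low, X) has each player best-responding; Nash payoffs (9, 6).
Firm A's commitment gain: 13 − 9 = 4.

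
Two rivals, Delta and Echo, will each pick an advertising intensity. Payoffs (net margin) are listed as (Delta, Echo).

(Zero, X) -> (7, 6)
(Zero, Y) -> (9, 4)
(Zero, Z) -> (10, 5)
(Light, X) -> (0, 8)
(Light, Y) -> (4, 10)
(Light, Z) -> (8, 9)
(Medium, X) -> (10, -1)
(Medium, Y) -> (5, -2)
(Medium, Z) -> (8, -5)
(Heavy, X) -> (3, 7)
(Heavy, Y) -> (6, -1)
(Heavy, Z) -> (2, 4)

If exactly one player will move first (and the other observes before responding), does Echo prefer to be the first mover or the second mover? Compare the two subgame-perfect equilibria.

first

If Delta leads: Echo's best replies are Zero→X, Light→Y, Medium→X, Heavy→X; Delta's induced payoffs 7, 4, 10, 3; outcome (Medium, X), payoffs (10, -1).
If Echo leads: Delta's best replies are X→Medium, Y→Zero, Z→Zero; Echo's induced payoffs -1, 4, 5; outcome (Zero, Z), payoffs (10, 5).
Echo gets 5 moving first and -1 moving second, so Echo prefers to move first.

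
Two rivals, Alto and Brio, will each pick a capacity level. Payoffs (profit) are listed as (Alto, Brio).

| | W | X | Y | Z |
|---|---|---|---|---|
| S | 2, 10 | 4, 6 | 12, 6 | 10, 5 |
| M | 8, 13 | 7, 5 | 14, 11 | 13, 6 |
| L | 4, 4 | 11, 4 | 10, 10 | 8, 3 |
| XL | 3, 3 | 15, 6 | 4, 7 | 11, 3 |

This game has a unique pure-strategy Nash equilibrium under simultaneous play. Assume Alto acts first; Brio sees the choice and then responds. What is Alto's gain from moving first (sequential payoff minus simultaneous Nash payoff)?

Work backward from Brio's decision.
- S → Brio plays W (best of 10, 6, 6, 5); Alto gets 2.
- M → Brio plays W (best of 13, 5, 11, 6); Alto gets 8.
- L → Brio plays Y (best of 4, 4, 10, 3); Alto gets 10.
- XL → Brio plays Y (best of 3, 6, 7, 3); Alto gets 4.
Among 2, 8, 10, 4, the best is 10 at L. Subgame-perfect outcome: (L, Y) with payoffs (10, 10).
Now find the simultaneous Nash equilibrium.
Alto's best replies: W→M; X→XL; Y→M; Z→M.
Brio's best replies: S→W; M→W; L→Y; XL→Y.
Only (M, W) has each player best-responding; Nash payoffs (8, 13).
Alto's commitment gain: 10 − 8 = 2.

2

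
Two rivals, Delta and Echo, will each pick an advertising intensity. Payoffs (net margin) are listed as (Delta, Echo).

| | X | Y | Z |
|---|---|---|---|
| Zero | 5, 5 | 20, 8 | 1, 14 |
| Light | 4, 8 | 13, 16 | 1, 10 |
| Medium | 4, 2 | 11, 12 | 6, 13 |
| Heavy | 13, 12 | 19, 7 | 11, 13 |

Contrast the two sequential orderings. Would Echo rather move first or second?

If Delta leads: Echo's best replies are Zero→Z, Light→Y, Medium→Z, Heavy→Z; Delta's induced payoffs 1, 13, 6, 11; outcome (Light, Y), payoffs (13, 16).
If Echo leads: Delta's best replies are X→Heavy, Y→Zero, Z→Heavy; Echo's induced payoffs 12, 8, 13; outcome (Heavy, Z), payoffs (11, 13).
Echo gets 13 moving first and 16 moving second, so Echo prefers to move second.

second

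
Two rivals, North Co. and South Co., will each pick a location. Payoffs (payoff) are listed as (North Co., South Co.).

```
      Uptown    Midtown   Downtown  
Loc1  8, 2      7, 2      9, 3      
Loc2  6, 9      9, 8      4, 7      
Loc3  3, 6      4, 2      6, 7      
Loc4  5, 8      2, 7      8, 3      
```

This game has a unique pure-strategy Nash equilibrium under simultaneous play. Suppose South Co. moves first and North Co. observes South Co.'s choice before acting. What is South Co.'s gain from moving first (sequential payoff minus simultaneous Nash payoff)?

Solve by backward induction (South Co. leads).
- Uptown: North Co. compares 8, 6, 3, 5 and picks Loc1; South Co. would get 2.
- Midtown: North Co. compares 7, 9, 4, 2 and picks Loc2; South Co. would get 8.
- Downtown: North Co. compares 9, 4, 6, 8 and picks Loc1; South Co. would get 3.
Maximizing over 2, 8, 3, South Co. chooses Midtown. Subgame-perfect outcome: (Loc2, Midtown) with payoffs (9, 8).
For the simultaneous game, intersect best replies.
North Co.'s best replies: Uptown→Loc1; Midtown→Loc2; Downtown→Loc1.
South Co.'s best replies: Loc1→Downtown; Loc2→Uptown; Loc3→Downtown; Loc4→Uptown.
The unique mutual best reply is (Loc1, Downtown), giving (9, 3).
South Co.'s commitment gain: 8 − 3 = 5.

5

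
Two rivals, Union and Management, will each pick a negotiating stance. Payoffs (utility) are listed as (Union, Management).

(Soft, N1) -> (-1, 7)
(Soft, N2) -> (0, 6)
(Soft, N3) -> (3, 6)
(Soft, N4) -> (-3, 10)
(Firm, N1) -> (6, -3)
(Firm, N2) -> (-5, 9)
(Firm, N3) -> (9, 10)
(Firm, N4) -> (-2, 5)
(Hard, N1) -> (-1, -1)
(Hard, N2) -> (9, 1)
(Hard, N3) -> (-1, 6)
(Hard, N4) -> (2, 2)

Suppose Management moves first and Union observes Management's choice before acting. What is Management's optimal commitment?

N3

Backward induction with Management moving first.
- N1: Union compares -1, 6, -1 and picks Firm; Management would get -3.
- N2: Union compares 0, -5, 9 and picks Hard; Management would get 1.
- N3: Union compares 3, 9, -1 and picks Firm; Management would get 10.
- N4: Union compares -3, -2, 2 and picks Hard; Management would get 2.
Among -3, 1, 10, 2, the best is 10 at N3. Subgame-perfect outcome: (Firm, N3) with payoffs (9, 10).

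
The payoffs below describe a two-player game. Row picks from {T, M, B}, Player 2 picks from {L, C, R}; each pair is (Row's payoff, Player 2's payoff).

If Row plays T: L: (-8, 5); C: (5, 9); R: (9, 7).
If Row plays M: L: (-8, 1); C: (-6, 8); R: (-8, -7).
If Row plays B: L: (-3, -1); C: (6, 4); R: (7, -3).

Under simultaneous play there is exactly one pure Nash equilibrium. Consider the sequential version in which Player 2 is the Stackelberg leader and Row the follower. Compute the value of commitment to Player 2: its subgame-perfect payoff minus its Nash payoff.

Row best-responds to each possible Player 2 move:
- L: BR = B, leader payoff -1.
- C: BR = B, leader payoff 4.
- R: BR = T, leader payoff 7.
Player 2's induced payoffs are -1, 4, 7, so Player 2 commits to R. Subgame-perfect outcome: (T, R) with payoffs (9, 7).
Under simultaneous play:
Row's best replies: L→B; C→B; R→T.
Player 2's best replies: T→C; M→C; B→C.
The unique mutual best reply is (B, C), giving (6, 4).
Player 2's commitment gain: 7 − 4 = 3.

3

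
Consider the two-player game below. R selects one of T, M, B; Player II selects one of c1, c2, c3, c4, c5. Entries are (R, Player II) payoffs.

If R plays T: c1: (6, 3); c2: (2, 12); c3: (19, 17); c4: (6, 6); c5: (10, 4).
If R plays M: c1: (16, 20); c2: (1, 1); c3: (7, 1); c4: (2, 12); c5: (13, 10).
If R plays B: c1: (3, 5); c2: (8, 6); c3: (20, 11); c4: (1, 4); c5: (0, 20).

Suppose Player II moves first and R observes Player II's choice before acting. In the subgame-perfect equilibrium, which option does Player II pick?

Solve by backward induction (Player II leads).
- c1 → R plays M (best of 6, 16, 3); Player II gets 20.
- c2 → R plays B (best of 2, 1, 8); Player II gets 6.
- c3 → R plays B (best of 19, 7, 20); Player II gets 11.
- c4 → R plays T (best of 6, 2, 1); Player II gets 6.
- c5 → R plays M (best of 10, 13, 0); Player II gets 10.
Among 20, 6, 11, 6, 10, the best is 20 at c1. Subgame-perfect outcome: (M, c1) with payoffs (16, 20).

c1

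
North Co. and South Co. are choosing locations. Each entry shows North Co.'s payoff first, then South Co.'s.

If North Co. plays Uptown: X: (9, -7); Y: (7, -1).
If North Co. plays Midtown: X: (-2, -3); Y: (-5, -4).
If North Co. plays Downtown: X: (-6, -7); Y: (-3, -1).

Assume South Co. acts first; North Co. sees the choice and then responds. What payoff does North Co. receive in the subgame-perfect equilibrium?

7

North Co. best-responds to each possible South Co. move:
- X → North Co. plays Uptown (best of 9, -2, -6); South Co. gets -7.
- Y → North Co. plays Uptown (best of 7, -5, -3); South Co. gets -1.
South Co.'s induced payoffs are -7, -1, so South Co. commits to Y. Subgame-perfect outcome: (Uptown, Y) with payoffs (7, -1).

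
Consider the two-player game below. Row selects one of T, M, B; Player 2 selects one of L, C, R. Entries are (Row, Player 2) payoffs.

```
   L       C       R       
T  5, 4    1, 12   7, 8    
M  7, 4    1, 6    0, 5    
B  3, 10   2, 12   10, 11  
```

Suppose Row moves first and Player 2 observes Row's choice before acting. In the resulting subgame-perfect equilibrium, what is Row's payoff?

Backward induction with Row moving first.
- T → Player 2 plays C (best of 4, 12, 8); Row gets 1.
- M → Player 2 plays C (best of 4, 6, 5); Row gets 1.
- B → Player 2 plays C (best of 10, 12, 11); Row gets 2.
Maximizing over 1, 1, 2, Row chooses B. Subgame-perfect outcome: (B, C) with payoffs (2, 12).

2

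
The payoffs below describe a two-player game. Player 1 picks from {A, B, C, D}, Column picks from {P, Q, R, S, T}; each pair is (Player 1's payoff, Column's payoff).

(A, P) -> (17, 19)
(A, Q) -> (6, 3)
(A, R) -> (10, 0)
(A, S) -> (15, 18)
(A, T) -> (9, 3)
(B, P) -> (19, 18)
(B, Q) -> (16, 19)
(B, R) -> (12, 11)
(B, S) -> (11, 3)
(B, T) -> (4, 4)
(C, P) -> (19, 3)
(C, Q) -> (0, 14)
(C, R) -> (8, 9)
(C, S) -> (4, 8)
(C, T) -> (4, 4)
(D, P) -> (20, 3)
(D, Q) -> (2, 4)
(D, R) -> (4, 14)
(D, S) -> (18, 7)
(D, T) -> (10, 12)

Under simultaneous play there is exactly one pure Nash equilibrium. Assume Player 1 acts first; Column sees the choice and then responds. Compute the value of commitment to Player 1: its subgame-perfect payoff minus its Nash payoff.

1

Work backward from Column's decision.
- A: Column compares 19, 3, 0, 18, 3 and picks P; Player 1 would get 17.
- B: Column compares 18, 19, 11, 3, 4 and picks Q; Player 1 would get 16.
- C: Column compares 3, 14, 9, 8, 4 and picks Q; Player 1 would get 0.
- D: Column compares 3, 4, 14, 7, 12 and picks R; Player 1 would get 4.
Maximizing over 17, 16, 0, 4, Player 1 chooses A. Subgame-perfect outcome: (A, P) with payoffs (17, 19).
Under simultaneous play:
Player 1's best replies: P→D; Q→B; R→B; S→D; T→D.
Column's best replies: A→P; B→Q; C→Q; D→R.
Only (B, Q) has each player best-responding; Nash payoffs (16, 19).
Player 1's commitment gain: 17 − 16 = 1.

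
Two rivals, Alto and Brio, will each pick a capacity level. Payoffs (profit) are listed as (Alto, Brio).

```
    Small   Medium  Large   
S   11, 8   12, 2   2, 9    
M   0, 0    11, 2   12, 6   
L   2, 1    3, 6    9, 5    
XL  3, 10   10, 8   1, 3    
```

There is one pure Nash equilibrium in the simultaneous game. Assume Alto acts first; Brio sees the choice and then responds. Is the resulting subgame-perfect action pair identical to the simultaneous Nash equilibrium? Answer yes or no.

yes

Work backward from Brio's decision.
- S: BR = Large, leader payoff 2.
- M: BR = Large, leader payoff 12.
- L: BR = Medium, leader payoff 3.
- XL: BR = Small, leader payoff 3.
Among 2, 12, 3, 3, the best is 12 at M. Subgame-perfect outcome: (M, Large) with payoffs (12, 6).
Under simultaneous play:
Alto's best replies: Small→S; Medium→S; Large→M.
Brio's best replies: S→Large; M→Large; L→Medium; XL→Small.
Only (M, Large) has each player best-responding; Nash payoffs (12, 6).
Sequential outcome (M, Large) coincides with the Nash profile (M, Large).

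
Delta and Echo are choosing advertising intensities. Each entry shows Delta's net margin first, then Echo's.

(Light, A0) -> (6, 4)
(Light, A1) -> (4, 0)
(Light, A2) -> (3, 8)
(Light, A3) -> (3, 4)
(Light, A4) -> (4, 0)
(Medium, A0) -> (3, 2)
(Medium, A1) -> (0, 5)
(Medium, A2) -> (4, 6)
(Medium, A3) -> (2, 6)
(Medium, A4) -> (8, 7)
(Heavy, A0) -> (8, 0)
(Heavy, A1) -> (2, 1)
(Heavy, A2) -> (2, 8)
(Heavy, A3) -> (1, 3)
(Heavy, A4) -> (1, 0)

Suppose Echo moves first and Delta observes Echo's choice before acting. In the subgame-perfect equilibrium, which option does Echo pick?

Delta best-responds to each possible Echo move:
- A0: BR = Heavy, leader payoff 0.
- A1: BR = Light, leader payoff 0.
- A2: BR = Medium, leader payoff 6.
- A3: BR = Light, leader payoff 4.
- A4: BR = Medium, leader payoff 7.
Maximizing over 0, 0, 6, 4, 7, Echo chooses A4. Subgame-perfect outcome: (Medium, A4) with payoffs (8, 7).

A4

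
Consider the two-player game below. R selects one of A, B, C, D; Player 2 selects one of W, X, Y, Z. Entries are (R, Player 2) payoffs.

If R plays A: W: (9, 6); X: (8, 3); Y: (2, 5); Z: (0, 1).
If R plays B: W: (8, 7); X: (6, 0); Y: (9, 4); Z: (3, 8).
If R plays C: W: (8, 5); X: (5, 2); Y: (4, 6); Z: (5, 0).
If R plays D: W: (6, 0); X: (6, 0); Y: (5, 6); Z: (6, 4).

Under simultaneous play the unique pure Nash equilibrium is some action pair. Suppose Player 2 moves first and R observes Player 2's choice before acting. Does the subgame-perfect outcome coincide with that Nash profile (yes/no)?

yes

Solve by backward induction (Player 2 leads).
- W: R compares 9, 8, 8, 6 and picks A; Player 2 would get 6.
- X: R compares 8, 6, 5, 6 and picks A; Player 2 would get 3.
- Y: R compares 2, 9, 4, 5 and picks B; Player 2 would get 4.
- Z: R compares 0, 3, 5, 6 and picks D; Player 2 would get 4.
Player 2's induced payoffs are 6, 3, 4, 4, so Player 2 commits to W. Subgame-perfect outcome: (A, W) with payoffs (9, 6).
Under simultaneous play:
R's best replies: W→A; X→A; Y→B; Z→D.
Player 2's best replies: A→W; B→Z; C→Y; D→Y.
The unique mutual best reply is (A, W), giving (9, 6).
Sequential outcome (A, W) coincides with the Nash profile (A, W).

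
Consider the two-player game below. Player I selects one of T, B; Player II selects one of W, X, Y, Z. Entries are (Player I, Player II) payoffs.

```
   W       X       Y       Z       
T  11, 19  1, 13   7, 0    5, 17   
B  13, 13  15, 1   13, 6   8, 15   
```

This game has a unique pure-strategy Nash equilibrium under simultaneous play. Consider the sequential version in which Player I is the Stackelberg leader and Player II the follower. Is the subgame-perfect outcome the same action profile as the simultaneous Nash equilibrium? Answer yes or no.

no

Player II best-responds to each possible Player I move:
- T → Player II plays W (best of 19, 13, 0, 17); Player I gets 11.
- B → Player II plays Z (best of 13, 1, 6, 15); Player I gets 8.
Maximizing over 11, 8, Player I chooses T. Subgame-perfect outcome: (T, W) with payoffs (11, 19).
For the simultaneous game, intersect best replies.
Player I's best replies: W→B; X→B; Y→B; Z→B.
Player II's best replies: T→W; B→Z.
Only (B, Z) has each player best-responding; Nash payoffs (8, 15).
Sequential outcome (T, W) differs from the Nash profile (B, Z).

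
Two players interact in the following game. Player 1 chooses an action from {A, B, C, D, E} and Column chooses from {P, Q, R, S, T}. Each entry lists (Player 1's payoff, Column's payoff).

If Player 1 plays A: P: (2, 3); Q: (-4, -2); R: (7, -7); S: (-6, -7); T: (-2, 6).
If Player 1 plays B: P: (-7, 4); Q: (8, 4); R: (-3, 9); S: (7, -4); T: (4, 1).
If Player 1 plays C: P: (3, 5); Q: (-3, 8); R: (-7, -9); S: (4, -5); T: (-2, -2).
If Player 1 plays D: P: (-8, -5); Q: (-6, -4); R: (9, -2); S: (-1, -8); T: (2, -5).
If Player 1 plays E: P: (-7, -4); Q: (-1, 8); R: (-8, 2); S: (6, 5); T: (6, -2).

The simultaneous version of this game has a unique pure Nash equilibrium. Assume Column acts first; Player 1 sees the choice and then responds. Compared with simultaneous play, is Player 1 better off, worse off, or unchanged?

worse off

Solve by backward induction (Column leads).
- P: Player 1 compares 2, -7, 3, -8, -7 and picks C; Column would get 5.
- Q: Player 1 compares -4, 8, -3, -6, -1 and picks B; Column would get 4.
- R: Player 1 compares 7, -3, -7, 9, -8 and picks D; Column would get -2.
- S: Player 1 compares -6, 7, 4, -1, 6 and picks B; Column would get -4.
- T: Player 1 compares -2, 4, -2, 2, 6 and picks E; Column would get -2.
Maximizing over 5, 4, -2, -4, -2, Column chooses P. Subgame-perfect outcome: (C, P) with payoffs (3, 5).
Under simultaneous play:
Player 1's best replies: P→C; Q→B; R→D; S→B; T→E.
Column's best replies: A→T; B→R; C→Q; D→R; E→Q.
Only (D, R) has each player best-responding; Nash payoffs (9, -2).
Player 1 earns 3 sequentially versus 9 at the Nash outcome: worse off.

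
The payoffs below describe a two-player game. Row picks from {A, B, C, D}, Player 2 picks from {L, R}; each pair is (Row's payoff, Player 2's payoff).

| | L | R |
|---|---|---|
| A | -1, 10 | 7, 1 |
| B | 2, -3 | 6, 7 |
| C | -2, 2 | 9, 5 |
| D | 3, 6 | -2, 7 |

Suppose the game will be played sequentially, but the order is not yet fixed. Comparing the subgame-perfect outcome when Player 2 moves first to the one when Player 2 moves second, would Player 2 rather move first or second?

first

If Row leads: Player 2's best replies are A→L, B→R, C→R, D→R; Row's induced payoffs -1, 6, 9, -2; outcome (C, R), payoffs (9, 5).
If Player 2 leads: Row's best replies are L→D, R→C; Player 2's induced payoffs 6, 5; outcome (D, L), payoffs (3, 6).
Player 2 gets 6 moving first and 5 moving second, so Player 2 prefers to move first.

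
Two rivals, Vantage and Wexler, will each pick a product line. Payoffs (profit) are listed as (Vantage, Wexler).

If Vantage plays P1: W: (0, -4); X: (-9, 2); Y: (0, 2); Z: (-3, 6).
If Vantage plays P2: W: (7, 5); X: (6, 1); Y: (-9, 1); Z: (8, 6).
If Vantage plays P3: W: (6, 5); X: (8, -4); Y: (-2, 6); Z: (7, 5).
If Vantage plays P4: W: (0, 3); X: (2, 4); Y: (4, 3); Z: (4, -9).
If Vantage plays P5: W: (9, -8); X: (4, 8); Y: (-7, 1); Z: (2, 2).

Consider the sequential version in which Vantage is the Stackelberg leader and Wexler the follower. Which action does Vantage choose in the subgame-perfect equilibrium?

Solve by backward induction (Vantage leads).
- P1 → Wexler plays Z (best of -4, 2, 2, 6); Vantage gets -3.
- P2 → Wexler plays Z (best of 5, 1, 1, 6); Vantage gets 8.
- P3 → Wexler plays Y (best of 5, -4, 6, 5); Vantage gets -2.
- P4 → Wexler plays X (best of 3, 4, 3, -9); Vantage gets 2.
- P5 → Wexler plays X (best of -8, 8, 1, 2); Vantage gets 4.
Maximizing over -3, 8, -2, 2, 4, Vantage chooses P2. Subgame-perfect outcome: (P2, Z) with payoffs (8, 6).

P2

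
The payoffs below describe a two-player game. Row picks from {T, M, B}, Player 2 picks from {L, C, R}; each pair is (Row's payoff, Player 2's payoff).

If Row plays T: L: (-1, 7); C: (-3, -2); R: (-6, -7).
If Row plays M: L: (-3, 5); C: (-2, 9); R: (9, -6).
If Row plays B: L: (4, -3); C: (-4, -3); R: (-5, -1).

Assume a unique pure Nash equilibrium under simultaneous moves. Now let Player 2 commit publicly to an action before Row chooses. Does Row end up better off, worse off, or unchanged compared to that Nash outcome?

unchanged

Solve by backward induction (Player 2 leads).
- L → Row plays B (best of -1, -3, 4); Player 2 gets -3.
- C → Row plays M (best of -3, -2, -4); Player 2 gets 9.
- R → Row plays M (best of -6, 9, -5); Player 2 gets -6.
Among -3, 9, -6, the best is 9 at C. Subgame-perfect outcome: (M, C) with payoffs (-2, 9).
For the simultaneous game, intersect best replies.
Row's best replies: L→B; C→M; R→M.
Player 2's best replies: T→L; M→C; B→R.
Only (M, C) has each player best-responding; Nash payoffs (-2, 9).
Row earns -2 sequentially versus -2 at the Nash outcome: unchanged.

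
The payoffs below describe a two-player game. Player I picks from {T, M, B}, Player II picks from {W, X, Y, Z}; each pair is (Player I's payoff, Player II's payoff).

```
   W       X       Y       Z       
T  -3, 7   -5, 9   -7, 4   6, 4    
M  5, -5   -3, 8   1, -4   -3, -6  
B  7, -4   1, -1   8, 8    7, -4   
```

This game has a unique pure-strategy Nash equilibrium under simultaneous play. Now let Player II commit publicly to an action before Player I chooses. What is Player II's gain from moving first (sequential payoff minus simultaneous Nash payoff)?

0

Backward induction with Player II moving first.
- W: Player I compares -3, 5, 7 and picks B; Player II would get -4.
- X: Player I compares -5, -3, 1 and picks B; Player II would get -1.
- Y: Player I compares -7, 1, 8 and picks B; Player II would get 8.
- Z: Player I compares 6, -3, 7 and picks B; Player II would get -4.
Maximizing over -4, -1, 8, -4, Player II chooses Y. Subgame-perfect outcome: (B, Y) with payoffs (8, 8).
Now find the simultaneous Nash equilibrium.
Player I's best replies: W→B; X→B; Y→B; Z→B.
Player II's best replies: T→X; M→X; B→Y.
The unique mutual best reply is (B, Y), giving (8, 8).
Player II's commitment gain: 8 − 8 = 0.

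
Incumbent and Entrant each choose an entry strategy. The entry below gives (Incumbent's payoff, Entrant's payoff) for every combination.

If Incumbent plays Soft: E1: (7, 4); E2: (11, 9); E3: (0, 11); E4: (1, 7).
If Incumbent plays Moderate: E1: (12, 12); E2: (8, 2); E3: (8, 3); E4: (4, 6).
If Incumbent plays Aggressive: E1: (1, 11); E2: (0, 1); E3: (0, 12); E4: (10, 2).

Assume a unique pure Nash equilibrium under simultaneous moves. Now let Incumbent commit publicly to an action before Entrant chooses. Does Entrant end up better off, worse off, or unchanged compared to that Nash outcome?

unchanged

Entrant best-responds to each possible Incumbent move:
- Soft: BR = E3, leader payoff 0.
- Moderate: BR = E1, leader payoff 12.
- Aggressive: BR = E3, leader payoff 0.
Incumbent's induced payoffs are 0, 12, 0, so Incumbent commits to Moderate. Subgame-perfect outcome: (Moderate, E1) with payoffs (12, 12).
For the simultaneous game, intersect best replies.
Incumbent's best replies: E1→Moderate; E2→Soft; E3→Moderate; E4→Aggressive.
Entrant's best replies: Soft→E3; Moderate→E1; Aggressive→E3.
Only (Moderate, E1) has each player best-responding; Nash payoffs (12, 12).
Entrant earns 12 sequentially versus 12 at the Nash outcome: unchanged.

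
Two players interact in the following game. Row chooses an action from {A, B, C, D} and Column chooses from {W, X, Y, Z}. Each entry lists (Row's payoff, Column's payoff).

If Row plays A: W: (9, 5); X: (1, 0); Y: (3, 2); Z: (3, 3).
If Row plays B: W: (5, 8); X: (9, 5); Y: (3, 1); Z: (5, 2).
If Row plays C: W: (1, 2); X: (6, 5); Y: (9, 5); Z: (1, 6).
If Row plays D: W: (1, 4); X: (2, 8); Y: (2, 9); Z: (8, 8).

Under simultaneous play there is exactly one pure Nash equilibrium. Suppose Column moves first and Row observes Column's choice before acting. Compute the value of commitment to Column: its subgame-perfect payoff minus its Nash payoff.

Backward induction with Column moving first.
- W: Row compares 9, 5, 1, 1 and picks A; Column would get 5.
- X: Row compares 1, 9, 6, 2 and picks B; Column would get 5.
- Y: Row compares 3, 3, 9, 2 and picks C; Column would get 5.
- Z: Row compares 3, 5, 1, 8 and picks D; Column would get 8.
Among 5, 5, 5, 8, the best is 8 at Z. Subgame-perfect outcome: (D, Z) with payoffs (8, 8).
Now find the simultaneous Nash equilibrium.
Row's best replies: W→A; X→B; Y→C; Z→D.
Column's best replies: A→W; B→W; C→Z; D→Y.
Only (A, W) has each player best-responding; Nash payoffs (9, 5).
Column's commitment gain: 8 − 5 = 3.

3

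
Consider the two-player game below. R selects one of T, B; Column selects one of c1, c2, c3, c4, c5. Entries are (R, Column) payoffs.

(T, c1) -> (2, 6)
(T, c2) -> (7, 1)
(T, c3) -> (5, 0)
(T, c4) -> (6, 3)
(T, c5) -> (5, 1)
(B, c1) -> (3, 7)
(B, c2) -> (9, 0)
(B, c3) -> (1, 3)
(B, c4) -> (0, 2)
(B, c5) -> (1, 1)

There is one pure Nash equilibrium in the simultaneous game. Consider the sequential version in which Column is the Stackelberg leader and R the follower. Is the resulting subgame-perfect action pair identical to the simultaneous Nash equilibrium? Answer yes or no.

yes

Backward induction with Column moving first.
- c1: BR = B, leader payoff 7.
- c2: BR = B, leader payoff 0.
- c3: BR = T, leader payoff 0.
- c4: BR = T, leader payoff 3.
- c5: BR = T, leader payoff 1.
Column's induced payoffs are 7, 0, 0, 3, 1, so Column commits to c1. Subgame-perfect outcome: (B, c1) with payoffs (3, 7).
Under simultaneous play:
R's best replies: c1→B; c2→B; c3→T; c4→T; c5→T.
Column's best replies: T→c1; B→c1.
The unique mutual best reply is (B, c1), giving (3, 7).
Sequential outcome (B, c1) coincides with the Nash profile (B, c1).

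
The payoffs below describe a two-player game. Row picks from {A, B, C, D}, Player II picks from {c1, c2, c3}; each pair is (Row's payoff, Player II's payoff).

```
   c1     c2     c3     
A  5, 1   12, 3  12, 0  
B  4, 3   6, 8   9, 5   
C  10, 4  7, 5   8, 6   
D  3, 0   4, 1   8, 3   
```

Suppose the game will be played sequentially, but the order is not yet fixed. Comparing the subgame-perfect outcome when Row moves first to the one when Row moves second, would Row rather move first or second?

first

If Row leads: Player II's best replies are A→c2, B→c2, C→c3, D→c3; Row's induced payoffs 12, 6, 8, 8; outcome (A, c2), payoffs (12, 3).
If Player II leads: Row's best replies are c1→C, c2→A, c3→A; Player II's induced payoffs 4, 3, 0; outcome (C, c1), payoffs (10, 4).
Row gets 12 moving first and 10 moving second, so Row prefers to move first.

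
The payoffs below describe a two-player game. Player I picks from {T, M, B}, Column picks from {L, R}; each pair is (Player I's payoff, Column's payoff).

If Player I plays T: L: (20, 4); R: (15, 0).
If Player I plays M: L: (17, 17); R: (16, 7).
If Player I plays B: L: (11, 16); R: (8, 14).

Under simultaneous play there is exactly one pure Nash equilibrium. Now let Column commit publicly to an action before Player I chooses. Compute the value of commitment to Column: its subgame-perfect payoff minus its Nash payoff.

Player I best-responds to each possible Column move:
- L → Player I plays T (best of 20, 17, 11); Column gets 4.
- R → Player I plays M (best of 15, 16, 8); Column gets 7.
Among 4, 7, the best is 7 at R. Subgame-perfect outcome: (M, R) with payoffs (16, 7).
Under simultaneous play:
Player I's best replies: L→T; R→M.
Column's best replies: T→L; M→L; B→L.
The unique mutual best reply is (T, L), giving (20, 4).
Column's commitment gain: 7 − 4 = 3.

3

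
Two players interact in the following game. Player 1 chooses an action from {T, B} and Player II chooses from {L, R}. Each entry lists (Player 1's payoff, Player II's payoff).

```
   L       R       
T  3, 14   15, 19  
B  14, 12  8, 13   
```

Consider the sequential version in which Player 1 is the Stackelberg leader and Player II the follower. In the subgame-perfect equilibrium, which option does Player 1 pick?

Solve by backward induction (Player 1 leads).
- T: BR = R, leader payoff 15.
- B: BR = R, leader payoff 8.
Maximizing over 15, 8, Player 1 chooses T. Subgame-perfect outcome: (T, R) with payoffs (15, 19).

T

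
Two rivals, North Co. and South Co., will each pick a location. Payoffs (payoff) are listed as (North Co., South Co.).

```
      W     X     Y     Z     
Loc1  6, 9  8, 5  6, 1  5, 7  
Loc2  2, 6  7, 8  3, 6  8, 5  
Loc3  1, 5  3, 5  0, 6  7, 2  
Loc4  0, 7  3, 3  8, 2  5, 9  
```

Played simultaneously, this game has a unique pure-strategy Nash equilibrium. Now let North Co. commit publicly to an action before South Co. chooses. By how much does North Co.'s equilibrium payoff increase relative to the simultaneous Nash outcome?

1

Backward induction with North Co. moving first.
- Loc1 → South Co. plays W (best of 9, 5, 1, 7); North Co. gets 6.
- Loc2 → South Co. plays X (best of 6, 8, 6, 5); North Co. gets 7.
- Loc3 → South Co. plays Y (best of 5, 5, 6, 2); North Co. gets 0.
- Loc4 → South Co. plays Z (best of 7, 3, 2, 9); North Co. gets 5.
Maximizing over 6, 7, 0, 5, North Co. chooses Loc2. Subgame-perfect outcome: (Loc2, X) with payoffs (7, 8).
Now find the simultaneous Nash equilibrium.
North Co.'s best replies: W→Loc1; X→Loc1; Y→Loc4; Z→Loc2.
South Co.'s best replies: Loc1→W; Loc2→X; Loc3→Y; Loc4→Z.
Only (Loc1, W) has each player best-responding; Nash payoffs (6, 9).
North Co.'s commitment gain: 7 − 6 = 1.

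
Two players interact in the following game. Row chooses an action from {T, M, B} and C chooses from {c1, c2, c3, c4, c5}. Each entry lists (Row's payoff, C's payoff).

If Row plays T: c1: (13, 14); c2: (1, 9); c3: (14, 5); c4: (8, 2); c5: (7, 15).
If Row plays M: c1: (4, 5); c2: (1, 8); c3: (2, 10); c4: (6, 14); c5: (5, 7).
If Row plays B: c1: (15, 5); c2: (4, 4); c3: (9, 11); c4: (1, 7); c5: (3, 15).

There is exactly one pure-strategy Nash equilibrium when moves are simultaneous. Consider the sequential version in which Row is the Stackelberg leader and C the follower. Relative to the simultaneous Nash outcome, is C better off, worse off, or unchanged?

unchanged

C best-responds to each possible Row move:
- T → C plays c5 (best of 14, 9, 5, 2, 15); Row gets 7.
- M → C plays c4 (best of 5, 8, 10, 14, 7); Row gets 6.
- B → C plays c5 (best of 5, 4, 11, 7, 15); Row gets 3.
Among 7, 6, 3, the best is 7 at T. Subgame-perfect outcome: (T, c5) with payoffs (7, 15).
Now find the simultaneous Nash equilibrium.
Row's best replies: c1→B; c2→B; c3→T; c4→T; c5→T.
C's best replies: T→c5; M→c4; B→c5.
Only (T, c5) has each player best-responding; Nash payoffs (7, 15).
C earns 15 sequentially versus 15 at the Nash outcome: unchanged.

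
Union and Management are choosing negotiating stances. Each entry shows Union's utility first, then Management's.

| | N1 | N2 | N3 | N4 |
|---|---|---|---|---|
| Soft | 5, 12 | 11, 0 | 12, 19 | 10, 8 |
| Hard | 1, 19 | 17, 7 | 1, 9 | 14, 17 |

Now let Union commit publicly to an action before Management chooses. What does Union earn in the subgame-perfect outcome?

Backward induction with Union moving first.
- Soft → Management plays N3 (best of 12, 0, 19, 8); Union gets 12.
- Hard → Management plays N1 (best of 19, 7, 9, 17); Union gets 1.
Union's induced payoffs are 12, 1, so Union commits to Soft. Subgame-perfect outcome: (Soft, N3) with payoffs (12, 19).

12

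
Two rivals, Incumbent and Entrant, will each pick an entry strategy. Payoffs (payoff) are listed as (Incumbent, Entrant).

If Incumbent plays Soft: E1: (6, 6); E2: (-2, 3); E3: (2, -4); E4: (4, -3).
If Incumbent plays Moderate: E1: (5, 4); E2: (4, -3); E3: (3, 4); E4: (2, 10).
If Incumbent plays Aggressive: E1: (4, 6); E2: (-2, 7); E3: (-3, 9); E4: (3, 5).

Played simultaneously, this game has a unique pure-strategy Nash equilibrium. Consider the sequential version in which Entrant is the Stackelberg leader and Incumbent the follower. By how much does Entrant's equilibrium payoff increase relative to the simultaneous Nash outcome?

0

Incumbent best-responds to each possible Entrant move:
- E1: BR = Soft, leader payoff 6.
- E2: BR = Moderate, leader payoff -3.
- E3: BR = Moderate, leader payoff 4.
- E4: BR = Soft, leader payoff -3.
Among 6, -3, 4, -3, the best is 6 at E1. Subgame-perfect outcome: (Soft, E1) with payoffs (6, 6).
Under simultaneous play:
Incumbent's best replies: E1→Soft; E2→Moderate; E3→Moderate; E4→Soft.
Entrant's best replies: Soft→E1; Moderate→E4; Aggressive→E3.
The unique mutual best reply is (Soft, E1), giving (6, 6).
Entrant's commitment gain: 6 − 6 = 0.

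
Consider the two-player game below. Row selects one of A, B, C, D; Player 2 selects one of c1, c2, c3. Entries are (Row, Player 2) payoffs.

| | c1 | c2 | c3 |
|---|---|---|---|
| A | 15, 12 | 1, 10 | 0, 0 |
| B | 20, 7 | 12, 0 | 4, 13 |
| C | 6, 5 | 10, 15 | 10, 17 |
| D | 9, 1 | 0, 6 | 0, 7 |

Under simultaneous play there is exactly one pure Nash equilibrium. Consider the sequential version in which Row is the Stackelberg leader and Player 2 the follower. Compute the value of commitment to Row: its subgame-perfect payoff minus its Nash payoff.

5

Player 2 best-responds to each possible Row move:
- A: BR = c1, leader payoff 15.
- B: BR = c3, leader payoff 4.
- C: BR = c3, leader payoff 10.
- D: BR = c3, leader payoff 0.
Maximizing over 15, 4, 10, 0, Row chooses A. Subgame-perfect outcome: (A, c1) with payoffs (15, 12).
For the simultaneous game, intersect best replies.
Row's best replies: c1→B; c2→B; c3→C.
Player 2's best replies: A→c1; B→c3; C→c3; D→c3.
Only (C, c3) has each player best-responding; Nash payoffs (10, 17).
Row's commitment gain: 15 − 10 = 5.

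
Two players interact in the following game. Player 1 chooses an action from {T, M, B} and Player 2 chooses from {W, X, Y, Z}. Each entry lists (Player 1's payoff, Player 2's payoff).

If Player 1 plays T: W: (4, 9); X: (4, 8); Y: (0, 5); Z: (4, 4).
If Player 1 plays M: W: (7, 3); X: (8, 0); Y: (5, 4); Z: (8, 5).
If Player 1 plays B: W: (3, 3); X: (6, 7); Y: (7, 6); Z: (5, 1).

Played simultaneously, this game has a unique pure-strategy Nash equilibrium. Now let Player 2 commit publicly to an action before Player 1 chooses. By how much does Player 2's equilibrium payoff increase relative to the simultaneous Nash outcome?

Backward induction with Player 2 moving first.
- W: Player 1 compares 4, 7, 3 and picks M; Player 2 would get 3.
- X: Player 1 compares 4, 8, 6 and picks M; Player 2 would get 0.
- Y: Player 1 compares 0, 5, 7 and picks B; Player 2 would get 6.
- Z: Player 1 compares 4, 8, 5 and picks M; Player 2 would get 5.
Maximizing over 3, 0, 6, 5, Player 2 chooses Y. Subgame-perfect outcome: (B, Y) with payoffs (7, 6).
Now find the simultaneous Nash equilibrium.
Player 1's best replies: W→M; X→M; Y→B; Z→M.
Player 2's best replies: T→W; M→Z; B→X.
Only (M, Z) has each player best-responding; Nash payoffs (8, 5).
Player 2's commitment gain: 6 − 5 = 1.

1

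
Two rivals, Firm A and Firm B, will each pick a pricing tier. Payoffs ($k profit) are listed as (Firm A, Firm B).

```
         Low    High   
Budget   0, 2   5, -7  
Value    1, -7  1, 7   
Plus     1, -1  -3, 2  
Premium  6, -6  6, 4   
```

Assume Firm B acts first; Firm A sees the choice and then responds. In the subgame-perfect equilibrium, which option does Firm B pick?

High

Firm A best-responds to each possible Firm B move:
- Low: Firm A compares 0, 1, 1, 6 and picks Premium; Firm B would get -6.
- High: Firm A compares 5, 1, -3, 6 and picks Premium; Firm B would get 4.
Among -6, 4, the best is 4 at High. Subgame-perfect outcome: (Premium, High) with payoffs (6, 4).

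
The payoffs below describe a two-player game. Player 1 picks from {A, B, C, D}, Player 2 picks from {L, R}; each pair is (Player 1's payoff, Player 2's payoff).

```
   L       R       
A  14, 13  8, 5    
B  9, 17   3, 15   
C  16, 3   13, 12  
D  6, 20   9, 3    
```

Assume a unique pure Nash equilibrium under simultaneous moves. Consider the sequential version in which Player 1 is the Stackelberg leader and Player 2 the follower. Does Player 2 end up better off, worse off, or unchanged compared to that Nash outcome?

Backward induction with Player 1 moving first.
- A: BR = L, leader payoff 14.
- B: BR = L, leader payoff 9.
- C: BR = R, leader payoff 13.
- D: BR = L, leader payoff 6.
Among 14, 9, 13, 6, the best is 14 at A. Subgame-perfect outcome: (A, L) with payoffs (14, 13).
For the simultaneous game, intersect best replies.
Player 1's best replies: L→C; R→C.
Player 2's best replies: A→L; B→L; C→R; D→L.
The unique mutual best reply is (C, R), giving (13, 12).
Player 2 earns 13 sequentially versus 12 at the Nash outcome: better off.

better off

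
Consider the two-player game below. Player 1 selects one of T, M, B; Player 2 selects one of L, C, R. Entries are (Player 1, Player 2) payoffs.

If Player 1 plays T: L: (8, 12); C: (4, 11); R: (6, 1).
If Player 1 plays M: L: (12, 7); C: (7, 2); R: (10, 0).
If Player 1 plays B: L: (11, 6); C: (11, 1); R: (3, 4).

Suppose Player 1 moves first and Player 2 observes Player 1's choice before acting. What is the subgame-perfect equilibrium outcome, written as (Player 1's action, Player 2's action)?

Backward induction with Player 1 moving first.
- T → Player 2 plays L (best of 12, 11, 1); Player 1 gets 8.
- M → Player 2 plays L (best of 7, 2, 0); Player 1 gets 12.
- B → Player 2 plays L (best of 6, 1, 4); Player 1 gets 11.
Among 8, 12, 11, the best is 12 at M. Subgame-perfect outcome: (M, L) with payoffs (12, 7).

(M, L)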